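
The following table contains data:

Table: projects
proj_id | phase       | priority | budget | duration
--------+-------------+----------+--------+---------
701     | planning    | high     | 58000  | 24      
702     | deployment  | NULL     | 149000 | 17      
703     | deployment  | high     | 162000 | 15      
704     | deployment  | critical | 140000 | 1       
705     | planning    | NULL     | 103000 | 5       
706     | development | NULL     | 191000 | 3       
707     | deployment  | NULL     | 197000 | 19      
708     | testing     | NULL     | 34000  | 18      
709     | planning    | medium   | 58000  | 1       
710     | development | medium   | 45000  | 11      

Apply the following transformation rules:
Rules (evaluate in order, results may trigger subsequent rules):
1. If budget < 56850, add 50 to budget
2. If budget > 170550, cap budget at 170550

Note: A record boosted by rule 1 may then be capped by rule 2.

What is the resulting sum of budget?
1090200

Step 1: Apply rule 1 to records with budget < 56850
  - 2 records get bonus of 50
  - Of these, 0 records then exceed 170550 and get capped
Step 2: Apply rule 2 to records with budget > 170550
  - 2 records (original) are capped
Step 3: Calculate final sum = 1090200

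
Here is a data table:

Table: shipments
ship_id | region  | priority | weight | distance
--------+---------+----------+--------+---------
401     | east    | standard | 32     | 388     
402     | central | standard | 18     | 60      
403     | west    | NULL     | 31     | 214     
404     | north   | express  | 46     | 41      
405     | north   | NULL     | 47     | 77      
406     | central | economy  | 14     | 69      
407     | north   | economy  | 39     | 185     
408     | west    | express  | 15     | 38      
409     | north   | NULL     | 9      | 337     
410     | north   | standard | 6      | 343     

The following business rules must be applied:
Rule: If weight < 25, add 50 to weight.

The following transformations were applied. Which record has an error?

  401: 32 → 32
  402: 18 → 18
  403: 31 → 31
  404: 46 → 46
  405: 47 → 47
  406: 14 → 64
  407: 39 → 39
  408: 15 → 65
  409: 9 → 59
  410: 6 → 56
Record 402 has an error. The correct transformed value should be 68, not 18.

Step 1: Check each record against the rule
Step 2: Record 402 has weight = 18
Step 3: Since 18 < 25, the bonus should have been applied
Step 4: Correct value = 68, but claimed value = 18
Conclusion: Record 402 has the error.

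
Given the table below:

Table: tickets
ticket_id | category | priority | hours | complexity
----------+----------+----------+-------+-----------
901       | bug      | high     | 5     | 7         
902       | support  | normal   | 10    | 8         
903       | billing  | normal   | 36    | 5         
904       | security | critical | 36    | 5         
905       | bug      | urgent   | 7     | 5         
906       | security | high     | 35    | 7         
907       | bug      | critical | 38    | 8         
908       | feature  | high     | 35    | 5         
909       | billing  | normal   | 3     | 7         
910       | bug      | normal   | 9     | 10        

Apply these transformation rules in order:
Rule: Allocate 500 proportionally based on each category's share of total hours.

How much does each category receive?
billing: 91.12, bug: 137.85, feature: 81.78, security: 165.89, support: 23.36

Step 1: Calculate total hours = 214
Step 2: Calculate each category's proportion:
  billing: 39/214 = 18.22% → 91.12
  bug: 59/214 = 27.57% → 137.85
  feature: 35/214 = 16.36% → 81.78
  security: 71/214 = 33.18% → 165.89
  support: 10/214 = 4.67% → 23.36
Step 3: Verify: sum of allocations ≈ 500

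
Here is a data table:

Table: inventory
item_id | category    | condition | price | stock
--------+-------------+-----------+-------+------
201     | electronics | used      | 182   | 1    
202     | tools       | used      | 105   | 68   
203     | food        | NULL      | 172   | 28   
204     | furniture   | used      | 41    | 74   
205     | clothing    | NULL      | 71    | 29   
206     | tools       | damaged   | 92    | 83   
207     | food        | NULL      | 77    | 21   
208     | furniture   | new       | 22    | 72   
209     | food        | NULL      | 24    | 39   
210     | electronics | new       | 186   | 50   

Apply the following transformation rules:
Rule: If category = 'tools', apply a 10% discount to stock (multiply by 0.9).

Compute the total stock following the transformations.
449.9

Step 1: Records with category = 'tools' have total stock = 151
Step 2: Apply multiplier: 151 × 0.9 = 135.9
Step 3: Other records total: 314
Step 4: Final sum = 135.9 + 314 = 449.9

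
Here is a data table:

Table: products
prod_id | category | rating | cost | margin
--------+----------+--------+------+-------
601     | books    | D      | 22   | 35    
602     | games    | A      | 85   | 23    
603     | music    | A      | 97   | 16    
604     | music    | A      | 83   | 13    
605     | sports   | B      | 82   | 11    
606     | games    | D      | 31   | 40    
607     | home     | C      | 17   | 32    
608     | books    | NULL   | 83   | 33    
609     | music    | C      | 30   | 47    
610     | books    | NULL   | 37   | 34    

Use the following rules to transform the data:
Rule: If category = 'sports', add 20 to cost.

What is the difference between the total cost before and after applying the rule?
20

Step 1: Original sum of cost = 567
Step 2: 1 records have category = 'sports'
Step 3: Each affected record changes by 20
Step 4: Total change = 1 × 20 = 20
Step 5: New sum = 567 + 20 = 587
Step 6: Difference = |587 - 567| = 20
        (Sum increased by 20)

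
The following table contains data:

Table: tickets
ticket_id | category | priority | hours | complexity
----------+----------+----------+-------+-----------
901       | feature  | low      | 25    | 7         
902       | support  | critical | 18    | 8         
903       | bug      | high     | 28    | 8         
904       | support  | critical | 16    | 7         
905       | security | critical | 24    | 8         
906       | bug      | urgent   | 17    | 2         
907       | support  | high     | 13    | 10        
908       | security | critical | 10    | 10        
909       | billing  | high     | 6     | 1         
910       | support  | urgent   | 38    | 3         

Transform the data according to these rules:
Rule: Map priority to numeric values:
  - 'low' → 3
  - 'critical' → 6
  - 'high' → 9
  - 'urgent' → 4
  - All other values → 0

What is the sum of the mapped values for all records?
62

Step 1: Apply mapping to each record
Step 2: Count by status:
  'low': 1 records × 3 = 3
  'critical': 4 records × 6 = 24
  'high': 3 records × 9 = 27
  'urgent': 2 records × 4 = 8
Step 3: Sum all mapped values = 62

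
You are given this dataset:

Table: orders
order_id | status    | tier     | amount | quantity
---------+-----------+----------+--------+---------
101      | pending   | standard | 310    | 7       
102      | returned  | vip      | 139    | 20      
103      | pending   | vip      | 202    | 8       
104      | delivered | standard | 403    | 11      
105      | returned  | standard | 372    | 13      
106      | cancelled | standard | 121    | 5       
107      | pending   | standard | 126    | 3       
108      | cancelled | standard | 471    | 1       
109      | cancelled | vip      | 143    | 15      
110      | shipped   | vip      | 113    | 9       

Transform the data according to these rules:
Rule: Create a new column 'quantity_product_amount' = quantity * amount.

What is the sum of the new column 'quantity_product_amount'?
20451

Step 1: For each record, compute quantity * amount
Example calculations:
  7 * 310 = 2170
  20 * 139 = 2780
  8 * 202 = 1616
  ...
Step 2: Sum all derived values
Step 3: Total = 20451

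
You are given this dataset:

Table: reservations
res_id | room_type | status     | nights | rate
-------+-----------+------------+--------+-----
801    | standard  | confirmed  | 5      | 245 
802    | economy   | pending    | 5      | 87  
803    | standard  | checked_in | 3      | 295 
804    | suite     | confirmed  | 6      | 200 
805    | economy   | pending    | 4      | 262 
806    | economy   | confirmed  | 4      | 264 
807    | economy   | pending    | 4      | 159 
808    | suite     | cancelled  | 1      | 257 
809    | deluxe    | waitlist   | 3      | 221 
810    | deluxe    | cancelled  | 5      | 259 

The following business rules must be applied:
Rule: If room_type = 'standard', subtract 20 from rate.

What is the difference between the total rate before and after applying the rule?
40

Step 1: Original sum of rate = 2249
Step 2: 2 records have room_type = 'standard'
Step 3: Each affected record changes by -20
Step 4: Total change = 2 × -20 = -40
Step 5: New sum = 2249 + -40 = 2209
Step 6: Difference = |2209 - 2249| = 40
        (Sum decreased by 40)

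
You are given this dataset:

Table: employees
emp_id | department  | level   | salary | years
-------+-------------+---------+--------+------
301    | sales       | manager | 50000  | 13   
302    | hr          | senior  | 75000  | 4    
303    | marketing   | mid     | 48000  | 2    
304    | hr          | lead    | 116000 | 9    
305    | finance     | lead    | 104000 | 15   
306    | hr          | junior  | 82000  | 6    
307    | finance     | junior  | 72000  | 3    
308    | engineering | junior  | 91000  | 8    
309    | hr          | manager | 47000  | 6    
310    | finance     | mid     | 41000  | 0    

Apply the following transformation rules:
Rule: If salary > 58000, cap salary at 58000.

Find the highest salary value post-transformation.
58000

Step 1: Original maximum salary = 116000
Step 2: Apply cap at 58000
Step 3: 6 records had salary > 58000 and were capped
Step 4: Maximum after transformation = 58000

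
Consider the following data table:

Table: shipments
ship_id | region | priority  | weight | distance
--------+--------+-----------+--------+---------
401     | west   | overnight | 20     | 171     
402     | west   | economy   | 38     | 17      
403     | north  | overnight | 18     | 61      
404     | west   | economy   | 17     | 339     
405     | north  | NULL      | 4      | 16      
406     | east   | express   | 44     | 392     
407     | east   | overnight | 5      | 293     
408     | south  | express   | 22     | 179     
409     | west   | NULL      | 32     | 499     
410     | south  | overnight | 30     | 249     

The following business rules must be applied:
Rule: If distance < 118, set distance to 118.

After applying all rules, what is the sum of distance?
2476

Step 1: 3 records have distance < 118
Step 2: These records originally summed to 94
Step 3: After setting to minimum: 3 × 118 = 354
Step 4: Unaffected records sum: 2122
Step 5: Final sum = 354 + 2122 = 2476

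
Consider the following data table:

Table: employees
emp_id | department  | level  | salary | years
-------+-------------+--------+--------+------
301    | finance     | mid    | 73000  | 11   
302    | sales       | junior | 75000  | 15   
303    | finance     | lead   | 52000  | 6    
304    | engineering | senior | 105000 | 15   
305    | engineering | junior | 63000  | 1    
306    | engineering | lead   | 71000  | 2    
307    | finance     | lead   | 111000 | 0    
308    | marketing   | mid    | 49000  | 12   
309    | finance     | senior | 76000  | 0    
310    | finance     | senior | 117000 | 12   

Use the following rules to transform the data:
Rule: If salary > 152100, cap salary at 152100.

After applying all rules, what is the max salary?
117000

Step 1: Original maximum salary = 117000
Step 2: Check cap of 152100 against maximum
Step 3: No records exceed the cap (max 117000 <= cap 152100), so no capping applies
Step 4: Maximum after transformation = 117000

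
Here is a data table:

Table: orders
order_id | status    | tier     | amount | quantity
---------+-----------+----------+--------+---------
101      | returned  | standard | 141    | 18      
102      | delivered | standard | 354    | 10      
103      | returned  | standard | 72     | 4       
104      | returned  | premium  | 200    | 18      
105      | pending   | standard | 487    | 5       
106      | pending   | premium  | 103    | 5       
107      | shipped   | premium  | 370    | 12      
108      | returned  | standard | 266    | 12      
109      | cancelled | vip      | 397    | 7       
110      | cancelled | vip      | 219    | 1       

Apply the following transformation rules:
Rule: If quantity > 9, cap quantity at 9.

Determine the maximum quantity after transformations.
9

Step 1: Original maximum quantity = 18
Step 2: Apply cap at 9
Step 3: 5 records had quantity > 9 and were capped
Step 4: Maximum after transformation = 9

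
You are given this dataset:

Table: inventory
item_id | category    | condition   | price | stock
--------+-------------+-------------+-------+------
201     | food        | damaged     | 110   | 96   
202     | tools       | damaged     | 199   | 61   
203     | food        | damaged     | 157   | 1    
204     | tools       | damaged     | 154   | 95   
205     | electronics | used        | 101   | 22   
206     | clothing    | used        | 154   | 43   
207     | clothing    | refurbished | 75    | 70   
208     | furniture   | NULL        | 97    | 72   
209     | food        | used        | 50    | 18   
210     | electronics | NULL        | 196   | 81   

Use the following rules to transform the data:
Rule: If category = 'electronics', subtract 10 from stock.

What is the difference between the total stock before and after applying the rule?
20

Step 1: Original sum of stock = 559
Step 2: 2 records have category = 'electronics'
Step 3: Each affected record changes by -10
Step 4: Total change = 2 × -10 = -20
Step 5: New sum = 559 + -20 = 539
Step 6: Difference = |539 - 559| = 20
        (Sum decreased by 20)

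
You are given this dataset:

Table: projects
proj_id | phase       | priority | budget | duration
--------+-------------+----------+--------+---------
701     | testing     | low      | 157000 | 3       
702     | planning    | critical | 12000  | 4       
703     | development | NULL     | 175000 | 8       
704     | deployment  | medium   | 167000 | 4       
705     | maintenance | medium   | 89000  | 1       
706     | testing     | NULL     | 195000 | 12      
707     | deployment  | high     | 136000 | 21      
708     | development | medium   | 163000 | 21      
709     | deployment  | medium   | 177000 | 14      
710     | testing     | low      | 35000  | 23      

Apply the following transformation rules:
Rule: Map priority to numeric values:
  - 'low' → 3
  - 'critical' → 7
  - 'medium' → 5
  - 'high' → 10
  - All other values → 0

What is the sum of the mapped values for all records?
43

Step 1: Apply mapping to each record
Step 2: Count by status:
  'low': 2 records × 3 = 6
  'critical': 1 records × 7 = 7
  'medium': 4 records × 5 = 20
  'high': 1 records × 10 = 10
Step 3: Sum all mapped values = 43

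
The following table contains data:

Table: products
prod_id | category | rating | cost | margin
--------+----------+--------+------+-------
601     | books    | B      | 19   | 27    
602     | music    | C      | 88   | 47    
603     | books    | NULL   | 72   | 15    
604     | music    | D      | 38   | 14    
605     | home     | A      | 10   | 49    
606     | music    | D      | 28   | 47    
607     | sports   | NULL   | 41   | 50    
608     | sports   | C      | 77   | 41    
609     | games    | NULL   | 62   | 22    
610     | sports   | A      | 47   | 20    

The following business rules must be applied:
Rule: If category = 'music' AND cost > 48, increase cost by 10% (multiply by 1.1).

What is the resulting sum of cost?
490.8

Step 1: Find records where category = 'music' AND cost > 48
Step 2: 1 records match, summing to 88
Step 3: After multiplier: 88 × 1.1 = 96.8
Step 4: Unaffected records sum: 394
Step 5: Final sum = 96.8 + 394 = 490.8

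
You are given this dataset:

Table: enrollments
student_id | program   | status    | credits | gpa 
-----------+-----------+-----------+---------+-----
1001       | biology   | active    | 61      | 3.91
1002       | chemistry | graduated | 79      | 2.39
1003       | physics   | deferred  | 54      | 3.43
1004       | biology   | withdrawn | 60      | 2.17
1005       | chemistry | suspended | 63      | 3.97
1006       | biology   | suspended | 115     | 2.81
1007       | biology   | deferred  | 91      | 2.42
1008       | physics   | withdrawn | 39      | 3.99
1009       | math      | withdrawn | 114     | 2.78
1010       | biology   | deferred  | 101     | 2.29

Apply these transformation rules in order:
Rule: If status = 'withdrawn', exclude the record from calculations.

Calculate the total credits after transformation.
564

Step 1: Identify records where status = 'withdrawn'
Step 2: The excluded records sum to 213
Step 3: Original total credits = 777
Step 4: Remaining total = 777 - 213 = 564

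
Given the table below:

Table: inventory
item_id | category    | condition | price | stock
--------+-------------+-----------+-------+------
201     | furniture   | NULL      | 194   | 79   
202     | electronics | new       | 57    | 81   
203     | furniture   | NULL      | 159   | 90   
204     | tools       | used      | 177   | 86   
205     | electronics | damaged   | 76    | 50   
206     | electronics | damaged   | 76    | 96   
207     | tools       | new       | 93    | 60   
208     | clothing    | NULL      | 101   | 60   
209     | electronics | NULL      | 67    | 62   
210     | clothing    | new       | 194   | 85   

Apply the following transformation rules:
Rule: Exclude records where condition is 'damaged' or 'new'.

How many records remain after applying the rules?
5

Step 1: Count records to exclude
  - 2 (damaged) + 3 (new) = 5 records
Step 2: Total records: 10
Step 3: Remaining = 10 - 5 = 5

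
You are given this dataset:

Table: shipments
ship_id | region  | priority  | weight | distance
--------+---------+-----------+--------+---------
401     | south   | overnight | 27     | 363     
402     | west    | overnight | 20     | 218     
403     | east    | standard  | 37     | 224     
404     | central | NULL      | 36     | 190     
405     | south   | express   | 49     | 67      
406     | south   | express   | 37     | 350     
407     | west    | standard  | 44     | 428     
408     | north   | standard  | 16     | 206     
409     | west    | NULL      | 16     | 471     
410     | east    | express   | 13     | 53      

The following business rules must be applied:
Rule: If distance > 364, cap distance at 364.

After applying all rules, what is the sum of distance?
2399

Step 1: 2 records have distance > 364
Step 2: These records originally summed to 899
Step 3: After capping: 2 × 364 = 728
Step 4: Unaffected records sum: 1671
Step 5: Final sum = 728 + 1671 = 2399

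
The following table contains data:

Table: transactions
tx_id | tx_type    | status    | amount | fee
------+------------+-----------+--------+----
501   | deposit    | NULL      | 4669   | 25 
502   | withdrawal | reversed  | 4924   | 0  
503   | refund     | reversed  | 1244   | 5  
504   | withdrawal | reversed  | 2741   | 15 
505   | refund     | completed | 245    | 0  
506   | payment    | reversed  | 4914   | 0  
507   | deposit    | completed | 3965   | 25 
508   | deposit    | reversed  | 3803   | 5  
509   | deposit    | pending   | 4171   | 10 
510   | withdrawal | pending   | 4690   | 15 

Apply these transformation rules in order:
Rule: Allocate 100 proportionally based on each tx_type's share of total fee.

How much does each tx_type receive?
deposit: 65.0, payment: 0.0, refund: 5.0, withdrawal: 30.0

Step 1: Calculate total fee = 100
Step 2: Calculate each tx_type's proportion:
  deposit: 65/100 = 65.00% → 65.0
  payment: 0/100 = 0.00% → 0.0
  refund: 5/100 = 5.00% → 5.0
  withdrawal: 30/100 = 30.00% → 30.0
Step 3: Verify: sum of allocations ≈ 100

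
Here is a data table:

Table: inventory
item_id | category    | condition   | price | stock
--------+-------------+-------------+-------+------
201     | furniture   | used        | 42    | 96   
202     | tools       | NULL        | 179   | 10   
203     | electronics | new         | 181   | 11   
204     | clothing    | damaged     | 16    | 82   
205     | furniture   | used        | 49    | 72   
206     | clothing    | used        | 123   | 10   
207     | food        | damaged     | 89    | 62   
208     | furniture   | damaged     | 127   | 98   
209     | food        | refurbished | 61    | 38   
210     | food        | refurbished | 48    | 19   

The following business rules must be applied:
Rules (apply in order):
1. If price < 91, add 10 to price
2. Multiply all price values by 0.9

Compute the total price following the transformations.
877.5

Step 1: Apply Rule 1 - Add 10 to records with price < 91
  - 6 records affected: 305 + (6 × 10) = 365
  - Unaffected records: 610
  - Sum after Rule 1: 975
Step 2: Apply Rule 2 - Multiply all by 0.9
  - 975 × 0.9 = 877.5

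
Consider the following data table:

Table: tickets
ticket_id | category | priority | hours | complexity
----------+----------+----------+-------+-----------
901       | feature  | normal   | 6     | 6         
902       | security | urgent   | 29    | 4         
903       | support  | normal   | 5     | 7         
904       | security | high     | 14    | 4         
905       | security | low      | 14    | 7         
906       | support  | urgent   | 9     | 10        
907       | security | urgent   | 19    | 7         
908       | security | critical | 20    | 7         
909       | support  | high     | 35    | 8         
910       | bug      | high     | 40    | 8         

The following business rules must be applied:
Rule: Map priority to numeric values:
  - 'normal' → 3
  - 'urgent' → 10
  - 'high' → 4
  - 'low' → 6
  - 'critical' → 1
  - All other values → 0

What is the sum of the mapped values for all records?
55

Step 1: Apply mapping to each record
Step 2: Count by status:
  'normal': 2 records × 3 = 6
  'urgent': 3 records × 10 = 30
  'high': 3 records × 4 = 12
  'low': 1 records × 6 = 6
  'critical': 1 records × 1 = 1
Step 3: Sum all mapped values = 55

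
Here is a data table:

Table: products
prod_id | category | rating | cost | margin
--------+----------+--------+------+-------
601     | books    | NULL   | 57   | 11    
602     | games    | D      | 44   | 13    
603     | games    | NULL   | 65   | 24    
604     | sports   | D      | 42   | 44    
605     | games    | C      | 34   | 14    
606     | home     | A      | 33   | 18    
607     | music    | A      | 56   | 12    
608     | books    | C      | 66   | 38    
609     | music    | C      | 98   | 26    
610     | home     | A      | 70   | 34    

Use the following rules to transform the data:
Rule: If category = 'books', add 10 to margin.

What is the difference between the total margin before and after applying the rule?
20

Step 1: Original sum of margin = 234
Step 2: 2 records have category = 'books'
Step 3: Each affected record changes by 10
Step 4: Total change = 2 × 10 = 20
Step 5: New sum = 234 + 20 = 254
Step 6: Difference = |254 - 234| = 20
        (Sum increased by 20)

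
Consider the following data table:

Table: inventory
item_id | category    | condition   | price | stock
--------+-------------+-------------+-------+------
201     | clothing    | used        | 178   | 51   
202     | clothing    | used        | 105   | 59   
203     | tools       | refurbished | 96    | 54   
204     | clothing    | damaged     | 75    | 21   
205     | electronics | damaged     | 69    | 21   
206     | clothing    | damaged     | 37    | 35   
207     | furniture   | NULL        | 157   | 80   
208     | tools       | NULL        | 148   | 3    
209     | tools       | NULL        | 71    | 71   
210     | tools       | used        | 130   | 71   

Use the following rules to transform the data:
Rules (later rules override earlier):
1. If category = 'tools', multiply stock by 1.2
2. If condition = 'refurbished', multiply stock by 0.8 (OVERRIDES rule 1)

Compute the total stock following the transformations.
484.2

Step 1: Rule 2 takes priority for records with condition = 'refurbished'
  - 1 records: 54 × 0.8 = 43.2
Step 2: Rule 1 applies to remaining records with category = 'tools'
  - 3 records: 145 × 1.2 = 174.0
Step 3: Other records unchanged: 267
Step 4: Final sum = 43.2 + 174.0 + 267 = 484.2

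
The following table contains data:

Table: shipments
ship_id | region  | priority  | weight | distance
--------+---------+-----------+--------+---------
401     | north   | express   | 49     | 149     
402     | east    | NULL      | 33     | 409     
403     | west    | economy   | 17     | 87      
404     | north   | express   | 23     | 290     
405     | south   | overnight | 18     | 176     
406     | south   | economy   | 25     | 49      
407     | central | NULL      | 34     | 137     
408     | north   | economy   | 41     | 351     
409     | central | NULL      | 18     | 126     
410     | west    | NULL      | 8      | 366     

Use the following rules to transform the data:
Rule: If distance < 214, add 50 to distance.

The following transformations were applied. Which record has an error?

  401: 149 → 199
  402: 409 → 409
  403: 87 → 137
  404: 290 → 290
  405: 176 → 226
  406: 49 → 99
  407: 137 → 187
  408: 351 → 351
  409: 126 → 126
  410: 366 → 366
Record 409 has an error. The correct transformed value should be 176, not 126.

Step 1: Check each record against the rule
Step 2: Record 409 has distance = 126
Step 3: Since 126 < 214, the bonus should have been applied
Step 4: Correct value = 176, but claimed value = 126
Conclusion: Record 409 has the error.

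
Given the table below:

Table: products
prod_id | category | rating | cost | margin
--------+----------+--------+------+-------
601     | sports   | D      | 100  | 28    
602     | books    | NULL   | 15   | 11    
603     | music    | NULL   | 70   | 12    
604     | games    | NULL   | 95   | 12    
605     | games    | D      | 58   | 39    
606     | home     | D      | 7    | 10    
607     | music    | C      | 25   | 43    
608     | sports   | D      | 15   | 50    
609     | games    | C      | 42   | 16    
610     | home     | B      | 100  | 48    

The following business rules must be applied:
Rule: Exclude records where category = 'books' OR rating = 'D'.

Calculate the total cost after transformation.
332

Step 1: Find records where category = 'books' OR rating = 'D'
Step 2: 5 records match, summing to 195
Step 3: Original sum: 527
Step 4: Remaining sum = 527 - 195 = 332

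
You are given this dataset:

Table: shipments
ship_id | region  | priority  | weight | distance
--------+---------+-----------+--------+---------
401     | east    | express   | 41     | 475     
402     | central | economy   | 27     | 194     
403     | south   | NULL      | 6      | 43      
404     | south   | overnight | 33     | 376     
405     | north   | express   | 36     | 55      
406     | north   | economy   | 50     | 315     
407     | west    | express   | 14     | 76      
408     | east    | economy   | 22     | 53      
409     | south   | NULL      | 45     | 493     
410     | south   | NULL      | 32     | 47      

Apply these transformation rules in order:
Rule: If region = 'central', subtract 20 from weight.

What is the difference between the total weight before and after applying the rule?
20

Step 1: Original sum of weight = 306
Step 2: 1 records have region = 'central'
Step 3: Each affected record changes by -20
Step 4: Total change = 1 × -20 = -20
Step 5: New sum = 306 + -20 = 286
Step 6: Difference = |286 - 306| = 20
        (Sum decreased by 20)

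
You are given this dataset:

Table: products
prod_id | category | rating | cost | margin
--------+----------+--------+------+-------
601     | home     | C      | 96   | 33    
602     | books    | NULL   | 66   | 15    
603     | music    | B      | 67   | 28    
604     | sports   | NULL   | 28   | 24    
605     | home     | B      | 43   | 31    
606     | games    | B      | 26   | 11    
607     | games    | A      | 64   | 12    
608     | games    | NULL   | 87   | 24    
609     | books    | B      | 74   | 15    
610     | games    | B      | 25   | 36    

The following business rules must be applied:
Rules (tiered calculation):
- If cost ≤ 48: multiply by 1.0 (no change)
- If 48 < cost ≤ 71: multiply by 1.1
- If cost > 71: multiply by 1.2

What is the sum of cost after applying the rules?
647.1

Step 1: Tier 1 (cost ≤ 48): 4 records, sum = 122 × 1.0 = 122.0
Step 2: Tier 2 (48 < cost ≤ 71): 3 records, sum = 197 × 1.1 = 216.7
Step 3: Tier 3 (cost > 71): 3 records, sum = 257 × 1.2 = 308.4
Step 4: Final sum = 122.0 + 216.7 + 308.4 = 647.1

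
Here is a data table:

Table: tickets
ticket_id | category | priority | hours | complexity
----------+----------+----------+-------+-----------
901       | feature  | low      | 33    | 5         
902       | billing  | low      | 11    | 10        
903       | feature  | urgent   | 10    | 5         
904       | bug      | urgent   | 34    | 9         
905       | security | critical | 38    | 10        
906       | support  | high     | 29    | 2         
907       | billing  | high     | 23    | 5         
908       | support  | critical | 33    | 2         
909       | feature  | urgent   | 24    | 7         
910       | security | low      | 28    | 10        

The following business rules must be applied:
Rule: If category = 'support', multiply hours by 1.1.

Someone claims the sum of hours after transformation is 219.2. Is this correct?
No, the correct result is 269.2.

Step 1: Calculate the correct sum after transformation
Step 2: Apply multiplier 1.1 to records where category = 'support'
Step 3: Correct result = 269.2
Step 4: Claimed result = 219.2
Step 5: 269.2 ≠ 219.2
Conclusion: The claimed result is incorrect. The correct answer is 269.2.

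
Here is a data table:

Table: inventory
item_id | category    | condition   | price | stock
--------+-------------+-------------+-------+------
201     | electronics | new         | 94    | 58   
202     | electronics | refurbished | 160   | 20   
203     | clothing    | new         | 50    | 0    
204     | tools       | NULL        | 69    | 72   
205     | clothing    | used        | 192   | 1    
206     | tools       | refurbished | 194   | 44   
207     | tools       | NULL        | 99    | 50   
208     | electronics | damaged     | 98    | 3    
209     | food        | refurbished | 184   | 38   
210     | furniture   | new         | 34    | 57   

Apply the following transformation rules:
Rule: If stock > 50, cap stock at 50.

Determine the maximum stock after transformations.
50

Step 1: Original maximum stock = 72
Step 2: Apply cap at 50
Step 3: 3 records had stock > 50 and were capped
Step 4: Maximum after transformation = 50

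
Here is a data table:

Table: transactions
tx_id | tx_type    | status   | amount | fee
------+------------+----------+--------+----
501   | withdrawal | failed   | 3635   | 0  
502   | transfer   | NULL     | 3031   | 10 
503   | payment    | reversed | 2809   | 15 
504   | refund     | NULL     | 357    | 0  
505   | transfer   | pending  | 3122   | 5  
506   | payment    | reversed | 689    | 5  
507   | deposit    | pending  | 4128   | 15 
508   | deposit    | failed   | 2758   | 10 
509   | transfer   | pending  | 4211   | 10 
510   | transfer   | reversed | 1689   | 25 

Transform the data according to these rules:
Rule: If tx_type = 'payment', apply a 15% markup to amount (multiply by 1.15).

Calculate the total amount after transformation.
26953.7

Step 1: Records with tx_type = 'payment' have total amount = 3498
Step 2: Apply multiplier: 3498 × 1.15 = 4022.7
Step 3: Other records total: 22931
Step 4: Final sum = 4022.7 + 22931 = 26953.7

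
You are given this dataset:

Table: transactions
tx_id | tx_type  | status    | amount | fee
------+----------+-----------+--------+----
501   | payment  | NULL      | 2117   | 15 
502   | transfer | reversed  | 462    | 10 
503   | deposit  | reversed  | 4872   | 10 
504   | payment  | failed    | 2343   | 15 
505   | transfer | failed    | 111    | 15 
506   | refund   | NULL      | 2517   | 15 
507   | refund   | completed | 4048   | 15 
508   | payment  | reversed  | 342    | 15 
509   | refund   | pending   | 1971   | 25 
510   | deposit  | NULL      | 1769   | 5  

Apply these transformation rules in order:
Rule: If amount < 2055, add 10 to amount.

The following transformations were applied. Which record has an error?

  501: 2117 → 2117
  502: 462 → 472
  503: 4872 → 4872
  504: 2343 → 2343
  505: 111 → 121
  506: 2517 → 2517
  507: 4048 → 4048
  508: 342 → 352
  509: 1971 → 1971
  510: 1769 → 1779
Record 509 has an error. The correct transformed value should be 1981, not 1971.

Step 1: Check each record against the rule
Step 2: Record 509 has amount = 1971
Step 3: Since 1971 < 2055, the bonus should have been applied
Step 4: Correct value = 1981, but claimed value = 1971
Conclusion: Record 509 has the error.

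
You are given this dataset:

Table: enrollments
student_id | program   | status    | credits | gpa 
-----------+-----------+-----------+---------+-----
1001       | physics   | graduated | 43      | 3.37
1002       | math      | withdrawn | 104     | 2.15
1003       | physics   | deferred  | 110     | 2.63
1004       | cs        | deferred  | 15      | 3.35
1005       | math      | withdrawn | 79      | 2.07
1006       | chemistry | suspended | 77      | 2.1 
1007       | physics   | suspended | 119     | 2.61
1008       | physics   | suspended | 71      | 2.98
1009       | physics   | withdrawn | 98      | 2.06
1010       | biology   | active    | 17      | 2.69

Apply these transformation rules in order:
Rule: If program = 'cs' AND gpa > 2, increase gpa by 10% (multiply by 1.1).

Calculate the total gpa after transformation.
26.34

Step 1: Find records where program = 'cs' AND gpa > 2
Step 2: 1 records match, summing to 3.35
Step 3: After multiplier: 3.35 × 1.1 = 3.69
Step 4: Unaffected records sum: 22.66
Step 5: Final sum = 3.69 + 22.66 = 26.34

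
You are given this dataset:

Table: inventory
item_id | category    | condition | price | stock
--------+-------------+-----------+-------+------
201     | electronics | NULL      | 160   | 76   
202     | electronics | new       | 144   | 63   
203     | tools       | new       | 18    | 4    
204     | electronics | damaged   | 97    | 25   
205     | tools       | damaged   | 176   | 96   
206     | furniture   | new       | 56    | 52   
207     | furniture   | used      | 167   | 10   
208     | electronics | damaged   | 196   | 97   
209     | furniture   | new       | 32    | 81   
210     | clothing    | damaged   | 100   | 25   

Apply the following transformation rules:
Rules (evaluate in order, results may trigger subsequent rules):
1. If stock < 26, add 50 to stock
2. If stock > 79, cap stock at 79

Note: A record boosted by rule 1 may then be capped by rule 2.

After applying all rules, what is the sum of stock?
692

Step 1: Apply rule 1 to records with stock < 26
  - 4 records get bonus of 50
  - Of these, 0 records then exceed 79 and get capped
Step 2: Apply rule 2 to records with stock > 79
  - 3 records (original) are capped
Step 3: Calculate final sum = 692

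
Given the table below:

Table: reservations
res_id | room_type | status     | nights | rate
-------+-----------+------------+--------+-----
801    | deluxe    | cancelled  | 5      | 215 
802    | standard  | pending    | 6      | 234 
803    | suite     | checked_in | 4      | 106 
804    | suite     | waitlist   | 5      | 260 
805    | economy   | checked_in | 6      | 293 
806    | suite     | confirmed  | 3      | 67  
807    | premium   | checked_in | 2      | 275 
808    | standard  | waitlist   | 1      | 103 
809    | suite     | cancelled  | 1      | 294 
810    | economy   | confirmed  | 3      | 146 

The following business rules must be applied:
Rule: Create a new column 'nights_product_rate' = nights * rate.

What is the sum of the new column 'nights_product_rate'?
7547

Step 1: For each record, compute nights * rate
Example calculations:
  5 * 215 = 1075
  6 * 234 = 1404
  4 * 106 = 424
  ...
Step 2: Sum all derived values
Step 3: Total = 7547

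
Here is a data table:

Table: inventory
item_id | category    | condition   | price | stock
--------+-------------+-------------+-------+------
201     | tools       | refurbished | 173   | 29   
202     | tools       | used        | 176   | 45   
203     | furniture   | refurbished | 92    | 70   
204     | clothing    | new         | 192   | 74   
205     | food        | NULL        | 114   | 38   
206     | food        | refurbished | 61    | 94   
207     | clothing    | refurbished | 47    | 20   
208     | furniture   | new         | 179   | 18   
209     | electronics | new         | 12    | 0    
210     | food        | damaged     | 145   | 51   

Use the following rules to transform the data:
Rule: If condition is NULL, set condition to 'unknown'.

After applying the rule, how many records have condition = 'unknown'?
1

Step 1: Count records where condition IS NULL
Step 2: Found 1 records with NULL condition
Step 3: These records will have condition set to 'unknown'
Step 4: Records already having condition = 'unknown': 0
Step 5: Answer: 1 + 0 = 1 records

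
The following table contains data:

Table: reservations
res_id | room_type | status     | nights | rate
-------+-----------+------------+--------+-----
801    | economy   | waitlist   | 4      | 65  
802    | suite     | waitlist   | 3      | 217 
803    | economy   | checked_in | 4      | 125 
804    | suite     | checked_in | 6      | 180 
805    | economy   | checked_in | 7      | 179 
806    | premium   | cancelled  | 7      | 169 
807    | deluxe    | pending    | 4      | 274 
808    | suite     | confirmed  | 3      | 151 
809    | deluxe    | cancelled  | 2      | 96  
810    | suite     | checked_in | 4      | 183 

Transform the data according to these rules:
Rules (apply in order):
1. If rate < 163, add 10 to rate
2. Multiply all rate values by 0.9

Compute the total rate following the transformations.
1511.1

Step 1: Apply Rule 1 - Add 10 to records with rate < 163
  - 4 records affected: 437 + (4 × 10) = 477
  - Unaffected records: 1202
  - Sum after Rule 1: 1679
Step 2: Apply Rule 2 - Multiply all by 0.9
  - 1679 × 0.9 = 1511.1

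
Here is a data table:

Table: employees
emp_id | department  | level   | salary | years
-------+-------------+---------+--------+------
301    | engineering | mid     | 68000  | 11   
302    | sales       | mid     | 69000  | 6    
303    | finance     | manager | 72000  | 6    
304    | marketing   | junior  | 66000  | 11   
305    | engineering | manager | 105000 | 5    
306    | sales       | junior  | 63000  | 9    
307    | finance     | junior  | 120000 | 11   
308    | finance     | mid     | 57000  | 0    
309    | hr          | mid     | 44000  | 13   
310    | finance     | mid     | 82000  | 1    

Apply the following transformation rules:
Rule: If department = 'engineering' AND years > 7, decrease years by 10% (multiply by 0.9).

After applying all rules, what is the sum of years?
71.9

Step 1: Find records where department = 'engineering' AND years > 7
Step 2: 1 records match, summing to 11
Step 3: After multiplier: 11 × 0.9 = 9.9
Step 4: Unaffected records sum: 62
Step 5: Final sum = 9.9 + 62 = 71.9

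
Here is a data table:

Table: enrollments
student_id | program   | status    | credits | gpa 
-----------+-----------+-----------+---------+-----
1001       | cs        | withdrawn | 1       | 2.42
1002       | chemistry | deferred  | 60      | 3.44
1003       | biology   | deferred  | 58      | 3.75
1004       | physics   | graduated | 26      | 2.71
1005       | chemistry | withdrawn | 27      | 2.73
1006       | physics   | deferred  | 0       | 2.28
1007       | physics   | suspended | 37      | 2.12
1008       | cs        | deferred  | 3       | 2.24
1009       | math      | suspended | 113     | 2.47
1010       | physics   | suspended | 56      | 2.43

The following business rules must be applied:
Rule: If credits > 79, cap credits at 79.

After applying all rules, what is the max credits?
79

Step 1: Original maximum credits = 113
Step 2: Apply cap at 79
Step 3: 1 records had credits > 79 and were capped
Step 4: Maximum after transformation = 79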